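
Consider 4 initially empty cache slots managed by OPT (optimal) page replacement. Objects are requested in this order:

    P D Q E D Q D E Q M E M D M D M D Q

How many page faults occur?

5

P -> fault, frames [P]
D -> fault, frames [P, D]
Q -> fault, frames [P, D, Q]
E -> fault, frames [P, D, Q, E]
D -> hit
Q -> hit
D -> hit
E -> hit
Q -> hit
M -> fault, evict P, frames [D, Q, E, M]
E -> hit
M -> hit
D -> hit
M -> hit
D -> hit
M -> hit
D -> hit
Q -> hit
Page faults: 5.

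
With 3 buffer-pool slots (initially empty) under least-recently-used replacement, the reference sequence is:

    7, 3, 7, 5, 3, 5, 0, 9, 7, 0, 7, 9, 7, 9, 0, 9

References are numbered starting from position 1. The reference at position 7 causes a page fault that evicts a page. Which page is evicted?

7

pos 1: 7: fault, frames [7]
pos 2: 3: fault, frames [7, 3]
pos 3: 7: hit
pos 4: 5: fault, frames [3, 7, 5]
pos 5: 3: hit
pos 6: 5: hit
pos 7: 0: fault, evict 7, frames [3, 5, 0]
At position 7, page 7 is evicted.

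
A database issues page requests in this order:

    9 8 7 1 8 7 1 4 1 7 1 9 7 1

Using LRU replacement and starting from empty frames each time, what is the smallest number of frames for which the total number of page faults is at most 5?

f=1: 14 faults
f=2: 12 faults
f=3: 6 faults
f=4: 6 faults
f=5: 5 faults
Smallest f with faults ≤ 5 is 5.

5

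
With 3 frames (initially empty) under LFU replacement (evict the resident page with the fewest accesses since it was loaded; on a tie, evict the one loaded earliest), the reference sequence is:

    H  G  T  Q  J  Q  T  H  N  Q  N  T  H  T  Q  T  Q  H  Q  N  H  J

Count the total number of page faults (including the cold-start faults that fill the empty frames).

11

H: fault, frames (H)
G: fault, frames (H G)
T: fault, frames (H G T)
Q: fault, evict H, frames (G T Q)
J: fault, evict G, frames (T Q J)
Q: hit
T: hit
H: fault, evict J, frames (T Q H)
N: fault, evict H, frames (T Q N)
Q: hit
N: hit
T: hit
H: fault, evict N, frames (T Q H)
T: hit
Q: hit
T: hit
Q: hit
H: hit
Q: hit
N: fault, evict H, frames (T Q N)
H: fault, evict N, frames (T Q H)
J: fault, evict H, frames (T Q J)
Page faults: 11.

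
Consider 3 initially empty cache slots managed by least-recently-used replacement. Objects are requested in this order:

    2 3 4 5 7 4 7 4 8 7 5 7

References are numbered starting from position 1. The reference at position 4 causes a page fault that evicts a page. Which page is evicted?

pos 1: 2: fault, frames (2)
pos 2: 3: fault, frames (2 3)
pos 3: 4: fault, frames (2 3 4)
pos 4: 5: fault, evict 2, frames (3 4 5)
At position 4, page 2 is evicted.

2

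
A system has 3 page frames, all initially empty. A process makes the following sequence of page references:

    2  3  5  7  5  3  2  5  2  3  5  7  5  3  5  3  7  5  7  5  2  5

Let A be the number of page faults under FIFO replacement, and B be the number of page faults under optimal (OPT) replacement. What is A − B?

2

Under FIFO: F F F F . . F . . F F F . . . . . . . . F . → 9 faults.
Under OPT: F F F F . . F . . . . F . . . . . . . . F . → 7 faults.
A − B = 9 − 7 = 2.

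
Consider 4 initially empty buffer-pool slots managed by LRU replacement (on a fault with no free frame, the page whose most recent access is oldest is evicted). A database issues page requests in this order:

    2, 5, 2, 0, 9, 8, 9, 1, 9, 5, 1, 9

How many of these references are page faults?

7

2 -> fault, frames {2}
5 -> fault, frames {2,5}
2 -> hit
0 -> fault, frames {5,2,0}
9 -> fault, frames {5,2,0,9}
8 -> fault, evict 5, frames {2,0,9,8}
9 -> hit
1 -> fault, evict 2, frames {0,8,9,1}
9 -> hit
5 -> fault, evict 0, frames {8,1,9,5}
1 -> hit
9 -> hit
Page faults: 7.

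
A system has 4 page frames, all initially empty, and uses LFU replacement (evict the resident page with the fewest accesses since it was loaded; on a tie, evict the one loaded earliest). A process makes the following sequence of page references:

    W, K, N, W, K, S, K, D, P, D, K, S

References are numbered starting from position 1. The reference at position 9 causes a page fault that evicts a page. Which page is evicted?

pos 1: W → miss, frames [W]
pos 2: K → miss, frames [W, K]
pos 3: N → miss, frames [W, K, N]
pos 4: W → hit
pos 5: K → hit
pos 6: S → miss, frames [W, K, N, S]
pos 7: K → hit
pos 8: D → miss, evict N, frames [W, K, S, D]
pos 9: P → miss, evict S, frames [W, K, D, P]
At position 9, page S is evicted.

S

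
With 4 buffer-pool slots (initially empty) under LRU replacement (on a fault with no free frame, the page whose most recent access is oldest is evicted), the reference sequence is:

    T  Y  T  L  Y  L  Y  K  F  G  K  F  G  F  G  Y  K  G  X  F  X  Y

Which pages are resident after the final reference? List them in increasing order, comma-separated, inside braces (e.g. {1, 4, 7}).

T → fault, frames [T]
Y → fault, frames [T, Y]
T → hit
L → fault, frames [Y, T, L]
Y → hit
L → hit
Y → hit
K → fault, frames [T, L, Y, K]
F → fault, evict T, frames [L, Y, K, F]
G → fault, evict L, frames [Y, K, F, G]
K → hit
F → hit
G → hit
F → hit
G → hit
Y → hit
K → hit
G → hit
X → fault, evict F, frames [Y, K, G, X]
F → fault, evict Y, frames [K, G, X, F]
X → hit
Y → fault, evict K, frames [G, F, X, Y]

{F, G, X, Y}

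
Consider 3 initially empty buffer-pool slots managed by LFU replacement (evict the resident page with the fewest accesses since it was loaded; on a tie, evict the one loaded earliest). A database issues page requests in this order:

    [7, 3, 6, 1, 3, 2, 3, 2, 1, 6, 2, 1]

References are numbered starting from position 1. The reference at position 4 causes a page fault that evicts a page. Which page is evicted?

pos 1: 7 -> miss, frames (7)
pos 2: 3 -> miss, frames (7 3)
pos 3: 6 -> miss, frames (7 3 6)
pos 4: 1 -> miss, evict 7, frames (3 6 1)
At position 4, page 7 is evicted.

7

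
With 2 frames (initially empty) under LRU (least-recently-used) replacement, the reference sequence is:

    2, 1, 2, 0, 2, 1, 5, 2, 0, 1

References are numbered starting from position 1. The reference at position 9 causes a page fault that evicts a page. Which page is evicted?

pos 1: 2 -> miss, frames {2}
pos 2: 1 -> miss, frames {2,1}
pos 3: 2 -> hit
pos 4: 0 -> miss, evict 1, frames {2,0}
pos 5: 2 -> hit
pos 6: 1 -> miss, evict 0, frames {2,1}
pos 7: 5 -> miss, evict 2, frames {1,5}
pos 8: 2 -> miss, evict 1, frames {5,2}
pos 9: 0 -> miss, evict 5, frames {2,0}
At position 9, page 5 is evicted.

5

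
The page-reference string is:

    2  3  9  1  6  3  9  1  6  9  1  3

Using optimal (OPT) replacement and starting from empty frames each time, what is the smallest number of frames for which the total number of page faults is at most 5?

4

f=1: 12 faults
f=2: 9 faults
f=3: 7 faults
f=4: 5 faults
f=5: 5 faults
Smallest f with faults ≤ 5 is 4.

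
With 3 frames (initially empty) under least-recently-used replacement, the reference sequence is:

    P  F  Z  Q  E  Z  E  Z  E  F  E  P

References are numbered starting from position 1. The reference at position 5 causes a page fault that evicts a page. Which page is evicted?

F

pos 1: P -> fault, frames (P)
pos 2: F -> fault, frames (P F)
pos 3: Z -> fault, frames (P F Z)
pos 4: Q -> fault, evict P, frames (F Z Q)
pos 5: E -> fault, evict F, frames (Z Q E)
At position 5, page F is evicted.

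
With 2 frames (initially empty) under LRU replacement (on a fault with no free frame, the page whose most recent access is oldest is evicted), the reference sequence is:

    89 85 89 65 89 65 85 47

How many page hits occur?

89 → fault, frames {89}
85 → fault, frames {89,85}
89 → hit
65 → fault, evict 85, frames {89,65}
89 → hit
65 → hit
85 → fault, evict 89, frames {65,85}
47 → fault, evict 65, frames {85,47}
Hits: 3.

3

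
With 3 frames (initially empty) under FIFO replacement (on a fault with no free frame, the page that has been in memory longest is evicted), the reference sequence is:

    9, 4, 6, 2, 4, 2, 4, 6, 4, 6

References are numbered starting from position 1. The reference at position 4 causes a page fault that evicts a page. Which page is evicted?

9

pos 1: 9: miss, frames {9}
pos 2: 4: miss, frames {9,4}
pos 3: 6: miss, frames {9,4,6}
pos 4: 2: miss, evict 9, frames {4,6,2}
At position 4, page 9 is evicted.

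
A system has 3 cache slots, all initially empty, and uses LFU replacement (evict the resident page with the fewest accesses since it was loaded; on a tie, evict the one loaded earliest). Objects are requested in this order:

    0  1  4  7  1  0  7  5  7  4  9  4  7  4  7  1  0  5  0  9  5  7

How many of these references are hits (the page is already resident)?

8

0 → fault, frames [0]
1 → fault, frames [0, 1]
4 → fault, frames [0, 1, 4]
7 → fault, evict 0, frames [1, 4, 7]
1 → hit
0 → fault, evict 4, frames [1, 7, 0]
7 → hit
5 → fault, evict 0, frames [1, 7, 5]
7 → hit
4 → fault, evict 5, frames [1, 7, 4]
9 → fault, evict 4, frames [1, 7, 9]
4 → fault, evict 9, frames [1, 7, 4]
7 → hit
4 → hit
7 → hit
1 → hit
0 → fault, evict 4, frames [1, 7, 0]
5 → fault, evict 0, frames [1, 7, 5]
0 → fault, evict 5, frames [1, 7, 0]
9 → fault, evict 0, frames [1, 7, 9]
5 → fault, evict 9, frames [1, 7, 5]
7 → hit
Hits: 8.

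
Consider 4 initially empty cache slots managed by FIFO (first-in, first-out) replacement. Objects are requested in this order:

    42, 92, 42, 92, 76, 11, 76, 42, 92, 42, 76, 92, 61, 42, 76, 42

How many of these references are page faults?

6

42 -> fault, frames {42}
92 -> fault, frames {42,92}
42 -> hit
92 -> hit
76 -> fault, frames {42,92,76}
11 -> fault, frames {42,92,76,11}
76 -> hit
42 -> hit
92 -> hit
42 -> hit
76 -> hit
92 -> hit
61 -> fault, evict 42, frames {92,76,11,61}
42 -> fault, evict 92, frames {76,11,61,42}
76 -> hit
42 -> hit
Page faults: 6.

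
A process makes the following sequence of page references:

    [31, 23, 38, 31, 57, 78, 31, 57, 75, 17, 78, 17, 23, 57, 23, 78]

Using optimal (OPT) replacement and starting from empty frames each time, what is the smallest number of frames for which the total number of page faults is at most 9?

f=1: 16 faults
f=2: 11 faults
f=3: 8 faults
f=4: 7 faults
f=5: 7 faults
f=6: 7 faults
f=7: 7 faults
Smallest f with faults ≤ 9 is 3.

3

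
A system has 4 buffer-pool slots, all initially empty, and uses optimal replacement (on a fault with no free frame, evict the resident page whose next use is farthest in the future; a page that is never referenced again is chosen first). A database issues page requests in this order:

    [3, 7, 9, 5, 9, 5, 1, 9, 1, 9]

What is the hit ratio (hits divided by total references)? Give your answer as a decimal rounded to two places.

0.50

3: miss, frames [3]
7: miss, frames [3, 7]
9: miss, frames [3, 7, 9]
5: miss, frames [3, 7, 9, 5]
9: hit
5: hit
1: miss, evict 5, frames [3, 7, 9, 1]
9: hit
1: hit
9: hit
Hits: 5 of 10 references → 5/10 = 0.5000.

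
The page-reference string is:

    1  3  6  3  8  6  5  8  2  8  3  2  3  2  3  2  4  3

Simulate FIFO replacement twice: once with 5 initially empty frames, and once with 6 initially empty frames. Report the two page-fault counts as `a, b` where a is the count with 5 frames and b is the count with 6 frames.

5 frames: F F F . F . F . F . . . . . . . F F → 8 faults.
6 frames: F F F . F . F . F . . . . . . . F . → 7 faults.
7 < 8: adding a frame reduced faults, as is typical.

8, 7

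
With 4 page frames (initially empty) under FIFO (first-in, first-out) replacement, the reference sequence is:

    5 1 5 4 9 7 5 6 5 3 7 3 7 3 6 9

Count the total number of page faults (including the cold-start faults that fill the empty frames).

9

5: miss, frames {5}
1: miss, frames {5,1}
5: hit
4: miss, frames {5,1,4}
9: miss, frames {5,1,4,9}
7: miss, evict 5, frames {1,4,9,7}
5: miss, evict 1, frames {4,9,7,5}
6: miss, evict 4, frames {9,7,5,6}
5: hit
3: miss, evict 9, frames {7,5,6,3}
7: hit
3: hit
7: hit
3: hit
6: hit
9: miss, evict 7, frames {5,6,3,9}
Page faults: 9.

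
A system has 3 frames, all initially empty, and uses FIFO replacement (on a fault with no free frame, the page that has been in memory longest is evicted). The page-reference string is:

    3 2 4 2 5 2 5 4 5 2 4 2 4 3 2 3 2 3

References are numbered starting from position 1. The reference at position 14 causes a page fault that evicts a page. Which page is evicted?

pos 1: 3: fault, frames (3)
pos 2: 2: fault, frames (3 2)
pos 3: 4: fault, frames (3 2 4)
pos 4: 2: hit
pos 5: 5: fault, evict 3, frames (2 4 5)
pos 6: 2: hit
pos 7: 5: hit
pos 8: 4: hit
pos 9: 5: hit
pos 10: 2: hit
pos 11: 4: hit
pos 12: 2: hit
pos 13: 4: hit
pos 14: 3: fault, evict 2, frames (4 5 3)
At position 14, page 2 is evicted.

2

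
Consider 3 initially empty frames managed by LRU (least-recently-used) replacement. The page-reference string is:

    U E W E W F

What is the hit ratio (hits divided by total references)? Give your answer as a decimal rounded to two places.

U: miss, frames {U}
E: miss, frames {U,E}
W: miss, frames {U,E,W}
E: hit
W: hit
F: miss, evict U, frames {E,W,F}
Hits: 2 of 6 references → 2/6 = 0.3333.

0.33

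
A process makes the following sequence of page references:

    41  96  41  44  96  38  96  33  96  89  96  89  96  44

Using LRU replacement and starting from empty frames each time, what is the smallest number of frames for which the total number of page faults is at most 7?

f=1: 14 faults
f=2: 8 faults
f=3: 7 faults
f=4: 7 faults
f=5: 6 faults
f=6: 6 faults
Smallest f with faults ≤ 7 is 3.

3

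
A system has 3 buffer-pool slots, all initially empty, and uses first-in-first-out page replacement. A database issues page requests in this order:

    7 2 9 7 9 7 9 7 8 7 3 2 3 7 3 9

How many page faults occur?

8

7 → fault, frames [7]
2 → fault, frames [7, 2]
9 → fault, frames [7, 2, 9]
7 → hit
9 → hit
7 → hit
9 → hit
7 → hit
8 → fault, evict 7, frames [2, 9, 8]
7 → fault, evict 2, frames [9, 8, 7]
3 → fault, evict 9, frames [8, 7, 3]
2 → fault, evict 8, frames [7, 3, 2]
3 → hit
7 → hit
3 → hit
9 → fault, evict 7, frames [3, 2, 9]
Page faults: 8.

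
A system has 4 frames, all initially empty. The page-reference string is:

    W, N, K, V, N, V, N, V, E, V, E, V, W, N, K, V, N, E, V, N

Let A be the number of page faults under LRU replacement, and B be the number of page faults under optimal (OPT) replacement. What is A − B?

Under LRU: F F F F . . . . F . . . F . F . . F . . → 8 faults.
Under OPT: F F F F . . . . F . . . . . F . . . . . → 6 faults.
A − B = 8 − 6 = 2.

2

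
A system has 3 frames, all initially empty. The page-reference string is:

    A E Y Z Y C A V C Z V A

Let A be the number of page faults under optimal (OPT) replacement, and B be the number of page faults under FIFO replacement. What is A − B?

Under OPT: F F F F . F . F . . . F → 7 faults.
Under FIFO: F F F F . F F F . F . . → 8 faults.
A − B = 7 − 8 = -1.

-1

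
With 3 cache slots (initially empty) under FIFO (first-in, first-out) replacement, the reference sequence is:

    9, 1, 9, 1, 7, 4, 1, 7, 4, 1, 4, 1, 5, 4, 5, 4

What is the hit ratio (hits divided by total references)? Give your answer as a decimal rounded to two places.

0.69

9: miss, frames {9}
1: miss, frames {9,1}
9: hit
1: hit
7: miss, frames {9,1,7}
4: miss, evict 9, frames {1,7,4}
1: hit
7: hit
4: hit
1: hit
4: hit
1: hit
5: miss, evict 1, frames {7,4,5}
4: hit
5: hit
4: hit
Hits: 11 of 16 references → 11/16 = 0.6875.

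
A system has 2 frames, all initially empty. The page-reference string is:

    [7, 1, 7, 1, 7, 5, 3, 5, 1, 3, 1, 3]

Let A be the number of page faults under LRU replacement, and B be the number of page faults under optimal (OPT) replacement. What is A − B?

1

Under LRU: F F . . . F F . F F . . → 6 faults.
Under OPT: F F . . . F F . F . . . → 5 faults.
A − B = 6 − 5 = 1.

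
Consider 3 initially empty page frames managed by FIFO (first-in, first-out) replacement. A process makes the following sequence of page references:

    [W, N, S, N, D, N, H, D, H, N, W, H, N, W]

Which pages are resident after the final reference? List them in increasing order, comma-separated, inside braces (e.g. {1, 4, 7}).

W → miss, frames (W)
N → miss, frames (W N)
S → miss, frames (W N S)
N → hit
D → miss, evict W, frames (N S D)
N → hit
H → miss, evict N, frames (S D H)
D → hit
H → hit
N → miss, evict S, frames (D H N)
W → miss, evict D, frames (H N W)
H → hit
N → hit
W → hit

{H, N, W}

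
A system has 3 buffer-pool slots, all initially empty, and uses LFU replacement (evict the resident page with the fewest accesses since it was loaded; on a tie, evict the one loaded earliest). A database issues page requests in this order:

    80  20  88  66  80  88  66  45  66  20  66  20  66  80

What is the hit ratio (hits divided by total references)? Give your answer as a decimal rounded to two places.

0.43

80 → fault, frames {80}
20 → fault, frames {80,20}
88 → fault, frames {80,20,88}
66 → fault, evict 80, frames {20,88,66}
80 → fault, evict 20, frames {88,66,80}
88 → hit
66 → hit
45 → fault, evict 80, frames {88,66,45}
66 → hit
20 → fault, evict 45, frames {88,66,20}
66 → hit
20 → hit
66 → hit
80 → fault, evict 88, frames {66,20,80}
Hits: 6 of 14 references → 6/14 = 0.4286.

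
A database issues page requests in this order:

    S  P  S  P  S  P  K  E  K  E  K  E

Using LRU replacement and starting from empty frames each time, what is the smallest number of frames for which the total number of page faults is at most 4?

f=1: 12 faults
f=2: 4 faults
f=3: 4 faults
f=4: 4 faults
Smallest f with faults ≤ 4 is 2.

2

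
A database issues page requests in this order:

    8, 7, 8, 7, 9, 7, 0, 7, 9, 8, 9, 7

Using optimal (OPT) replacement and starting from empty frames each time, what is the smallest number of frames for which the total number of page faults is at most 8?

2

f=1: 12 faults
f=2: 7 faults
f=3: 5 faults
f=4: 4 faults
Smallest f with faults ≤ 8 is 2.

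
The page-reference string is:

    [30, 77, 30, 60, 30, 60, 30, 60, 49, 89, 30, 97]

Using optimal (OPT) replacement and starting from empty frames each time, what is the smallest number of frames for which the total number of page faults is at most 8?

2

f=1: 12 faults
f=2: 6 faults
f=3: 6 faults
f=4: 6 faults
f=5: 6 faults
f=6: 6 faults
Smallest f with faults ≤ 8 is 2.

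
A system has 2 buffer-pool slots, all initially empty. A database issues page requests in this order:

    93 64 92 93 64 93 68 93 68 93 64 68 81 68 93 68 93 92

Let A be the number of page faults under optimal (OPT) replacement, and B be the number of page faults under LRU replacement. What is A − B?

Under OPT: F F F . F . F . . . F . F . F . . F → 9 faults.
Under LRU: F F F F F . F . . . F F F . F . . F → 11 faults.
A − B = 9 − 11 = -2.

-2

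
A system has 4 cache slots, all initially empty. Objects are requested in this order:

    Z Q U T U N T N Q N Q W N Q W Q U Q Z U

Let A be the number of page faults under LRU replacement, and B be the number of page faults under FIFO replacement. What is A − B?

Under LRU: F F F F . F . . . . . F . . . . F . F . → 8 faults.
Under FIFO: F F F F . F . . . . . F . F . . F . F . → 9 faults.
A − B = 8 − 9 = -1.

-1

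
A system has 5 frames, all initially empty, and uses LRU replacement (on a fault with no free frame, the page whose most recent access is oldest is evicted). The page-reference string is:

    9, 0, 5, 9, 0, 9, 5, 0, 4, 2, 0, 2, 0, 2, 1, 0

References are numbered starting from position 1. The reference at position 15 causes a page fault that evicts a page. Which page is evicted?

9

pos 1: 9: fault, frames [9]
pos 2: 0: fault, frames [9, 0]
pos 3: 5: fault, frames [9, 0, 5]
pos 4: 9: hit
pos 5: 0: hit
pos 6: 9: hit
pos 7: 5: hit
pos 8: 0: hit
pos 9: 4: fault, frames [9, 5, 0, 4]
pos 10: 2: fault, frames [9, 5, 0, 4, 2]
pos 11: 0: hit
pos 12: 2: hit
pos 13: 0: hit
pos 14: 2: hit
pos 15: 1: fault, evict 9, frames [5, 4, 0, 2, 1]
At position 15, page 9 is evicted.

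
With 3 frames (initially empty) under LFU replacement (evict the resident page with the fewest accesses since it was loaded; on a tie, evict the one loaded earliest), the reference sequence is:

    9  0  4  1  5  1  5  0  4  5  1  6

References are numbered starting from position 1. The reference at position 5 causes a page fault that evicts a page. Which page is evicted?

0

pos 1: 9 -> miss, frames (9)
pos 2: 0 -> miss, frames (9 0)
pos 3: 4 -> miss, frames (9 0 4)
pos 4: 1 -> miss, evict 9, frames (0 4 1)
pos 5: 5 -> miss, evict 0, frames (4 1 5)
At position 5, page 0 is evicted.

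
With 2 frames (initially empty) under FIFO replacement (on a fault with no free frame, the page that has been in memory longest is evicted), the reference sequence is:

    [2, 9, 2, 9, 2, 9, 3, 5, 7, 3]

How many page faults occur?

2 → fault, frames (2)
9 → fault, frames (2 9)
2 → hit
9 → hit
2 → hit
9 → hit
3 → fault, evict 2, frames (9 3)
5 → fault, evict 9, frames (3 5)
7 → fault, evict 3, frames (5 7)
3 → fault, evict 5, frames (7 3)
Page faults: 6.

6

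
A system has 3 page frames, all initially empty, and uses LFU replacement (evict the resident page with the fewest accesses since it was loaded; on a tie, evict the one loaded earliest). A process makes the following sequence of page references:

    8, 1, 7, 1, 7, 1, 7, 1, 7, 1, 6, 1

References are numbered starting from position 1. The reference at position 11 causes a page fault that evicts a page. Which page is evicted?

pos 1: 8 → miss, frames {8}
pos 2: 1 → miss, frames {8,1}
pos 3: 7 → miss, frames {8,1,7}
pos 4: 1 → hit
pos 5: 7 → hit
pos 6: 1 → hit
pos 7: 7 → hit
pos 8: 1 → hit
pos 9: 7 → hit
pos 10: 1 → hit
pos 11: 6 → miss, evict 8, frames {1,7,6}
At position 11, page 8 is evicted.

8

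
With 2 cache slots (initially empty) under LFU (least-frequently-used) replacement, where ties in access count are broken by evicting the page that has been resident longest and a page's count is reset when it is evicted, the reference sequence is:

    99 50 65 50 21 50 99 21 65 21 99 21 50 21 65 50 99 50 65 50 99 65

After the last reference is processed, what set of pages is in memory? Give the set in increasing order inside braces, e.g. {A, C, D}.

99 -> fault, frames [99]
50 -> fault, frames [99, 50]
65 -> fault, evict 99, frames [50, 65]
50 -> hit
21 -> fault, evict 65, frames [50, 21]
50 -> hit
99 -> fault, evict 21, frames [50, 99]
21 -> fault, evict 99, frames [50, 21]
65 -> fault, evict 21, frames [50, 65]
21 -> fault, evict 65, frames [50, 21]
99 -> fault, evict 21, frames [50, 99]
21 -> fault, evict 99, frames [50, 21]
50 -> hit
21 -> hit
65 -> fault, evict 21, frames [50, 65]
50 -> hit
99 -> fault, evict 65, frames [50, 99]
50 -> hit
65 -> fault, evict 99, frames [50, 65]
50 -> hit
99 -> fault, evict 65, frames [50, 99]
65 -> fault, evict 99, frames [50, 65]

{50, 65}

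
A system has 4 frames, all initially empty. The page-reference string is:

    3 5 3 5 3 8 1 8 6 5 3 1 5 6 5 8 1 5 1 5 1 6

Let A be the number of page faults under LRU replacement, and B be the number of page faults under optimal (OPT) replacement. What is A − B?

3

Under LRU: F F . . . F F . F F F F . . . F . . . . . . → 9 faults.
Under OPT: F F . . . F F . F . . . . . . F . . . . . . → 6 faults.
A − B = 9 − 6 = 3.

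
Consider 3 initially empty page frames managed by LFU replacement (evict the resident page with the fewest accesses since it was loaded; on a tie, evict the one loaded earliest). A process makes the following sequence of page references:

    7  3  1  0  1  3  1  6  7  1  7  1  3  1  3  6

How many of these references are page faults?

7

7 -> miss, frames (7)
3 -> miss, frames (7 3)
1 -> miss, frames (7 3 1)
0 -> miss, evict 7, frames (3 1 0)
1 -> hit
3 -> hit
1 -> hit
6 -> miss, evict 0, frames (3 1 6)
7 -> miss, evict 6, frames (3 1 7)
1 -> hit
7 -> hit
1 -> hit
3 -> hit
1 -> hit
3 -> hit
6 -> miss, evict 7, frames (3 1 6)
Page faults: 7.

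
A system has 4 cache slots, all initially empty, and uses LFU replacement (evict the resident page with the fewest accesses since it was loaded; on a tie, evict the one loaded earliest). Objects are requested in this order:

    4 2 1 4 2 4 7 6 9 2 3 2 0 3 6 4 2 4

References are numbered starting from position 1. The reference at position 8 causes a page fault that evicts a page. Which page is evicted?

pos 1: 4 → miss, frames [4]
pos 2: 2 → miss, frames [4, 2]
pos 3: 1 → miss, frames [4, 2, 1]
pos 4: 4 → hit
pos 5: 2 → hit
pos 6: 4 → hit
pos 7: 7 → miss, frames [4, 2, 1, 7]
pos 8: 6 → miss, evict 1, frames [4, 2, 7, 6]
At position 8, page 1 is evicted.

1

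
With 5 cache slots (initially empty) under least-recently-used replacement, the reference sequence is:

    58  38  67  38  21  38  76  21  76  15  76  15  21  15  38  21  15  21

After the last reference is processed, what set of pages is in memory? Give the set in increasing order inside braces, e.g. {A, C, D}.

{15, 21, 38, 67, 76}

58 -> fault, frames (58)
38 -> fault, frames (58 38)
67 -> fault, frames (58 38 67)
38 -> hit
21 -> fault, frames (58 67 38 21)
38 -> hit
76 -> fault, frames (58 67 21 38 76)
21 -> hit
76 -> hit
15 -> fault, evict 58, frames (67 38 21 76 15)
76 -> hit
15 -> hit
21 -> hit
15 -> hit
38 -> hit
21 -> hit
15 -> hit
21 -> hit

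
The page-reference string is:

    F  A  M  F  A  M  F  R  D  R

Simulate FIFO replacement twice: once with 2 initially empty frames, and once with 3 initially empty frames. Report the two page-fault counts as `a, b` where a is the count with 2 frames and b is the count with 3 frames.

9, 5

2 frames: F F F F F F F F F . → 9 faults.
3 frames: F F F . . . . F F . → 5 faults.
5 < 9: adding a frame reduced faults, as is typical.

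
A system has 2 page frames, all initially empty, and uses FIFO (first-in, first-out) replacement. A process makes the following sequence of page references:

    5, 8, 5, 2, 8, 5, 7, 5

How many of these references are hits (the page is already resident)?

3

5 -> miss, frames {5}
8 -> miss, frames {5,8}
5 -> hit
2 -> miss, evict 5, frames {8,2}
8 -> hit
5 -> miss, evict 8, frames {2,5}
7 -> miss, evict 2, frames {5,7}
5 -> hit
Hits: 3.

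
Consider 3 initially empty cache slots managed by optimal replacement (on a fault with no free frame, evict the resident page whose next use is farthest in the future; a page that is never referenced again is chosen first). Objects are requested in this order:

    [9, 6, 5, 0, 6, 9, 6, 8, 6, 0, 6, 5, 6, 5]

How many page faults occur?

6

9 -> miss, frames [9]
6 -> miss, frames [9, 6]
5 -> miss, frames [9, 6, 5]
0 -> miss, evict 5, frames [9, 6, 0]
6 -> hit
9 -> hit
6 -> hit
8 -> miss, evict 9, frames [6, 0, 8]
6 -> hit
0 -> hit
6 -> hit
5 -> miss, evict 8, frames [6, 0, 5]
6 -> hit
5 -> hit
Page faults: 6.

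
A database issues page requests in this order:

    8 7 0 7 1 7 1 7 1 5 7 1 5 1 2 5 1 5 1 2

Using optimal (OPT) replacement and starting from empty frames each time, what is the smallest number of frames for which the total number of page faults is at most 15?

f=1: 20 faults
f=2: 9 faults
f=3: 6 faults
f=4: 6 faults
f=5: 6 faults
f=6: 6 faults
Smallest f with faults ≤ 15 is 2.

2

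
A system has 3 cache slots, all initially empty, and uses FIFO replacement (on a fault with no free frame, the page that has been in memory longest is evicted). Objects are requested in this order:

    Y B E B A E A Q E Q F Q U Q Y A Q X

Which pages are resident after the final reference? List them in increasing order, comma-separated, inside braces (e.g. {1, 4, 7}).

{A, Q, X}

Y: fault, frames [Y]
B: fault, frames [Y, B]
E: fault, frames [Y, B, E]
B: hit
A: fault, evict Y, frames [B, E, A]
E: hit
A: hit
Q: fault, evict B, frames [E, A, Q]
E: hit
Q: hit
F: fault, evict E, frames [A, Q, F]
Q: hit
U: fault, evict A, frames [Q, F, U]
Q: hit
Y: fault, evict Q, frames [F, U, Y]
A: fault, evict F, frames [U, Y, A]
Q: fault, evict U, frames [Y, A, Q]
X: fault, evict Y, frames [A, Q, X]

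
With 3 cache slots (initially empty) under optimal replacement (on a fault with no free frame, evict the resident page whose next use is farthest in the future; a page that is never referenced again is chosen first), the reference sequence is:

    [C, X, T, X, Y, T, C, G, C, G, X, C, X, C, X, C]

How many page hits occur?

10

C → fault, frames (C)
X → fault, frames (C X)
T → fault, frames (C X T)
X → hit
Y → fault, evict X, frames (C T Y)
T → hit
C → hit
G → fault, evict Y, frames (C T G)
C → hit
G → hit
X → fault, evict G, frames (C T X)
C → hit
X → hit
C → hit
X → hit
C → hit
Hits: 10.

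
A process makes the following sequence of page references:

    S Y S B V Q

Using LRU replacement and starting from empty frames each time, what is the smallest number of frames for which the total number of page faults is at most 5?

f=1: 6 faults
f=2: 5 faults
f=3: 5 faults
f=4: 5 faults
f=5: 5 faults
Smallest f with faults ≤ 5 is 2.

2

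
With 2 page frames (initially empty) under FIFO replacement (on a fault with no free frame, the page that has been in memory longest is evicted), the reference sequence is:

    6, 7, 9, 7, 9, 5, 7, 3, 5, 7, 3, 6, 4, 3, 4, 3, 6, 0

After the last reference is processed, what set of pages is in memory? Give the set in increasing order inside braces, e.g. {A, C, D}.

6: fault, frames [6]
7: fault, frames [6, 7]
9: fault, evict 6, frames [7, 9]
7: hit
9: hit
5: fault, evict 7, frames [9, 5]
7: fault, evict 9, frames [5, 7]
3: fault, evict 5, frames [7, 3]
5: fault, evict 7, frames [3, 5]
7: fault, evict 3, frames [5, 7]
3: fault, evict 5, frames [7, 3]
6: fault, evict 7, frames [3, 6]
4: fault, evict 3, frames [6, 4]
3: fault, evict 6, frames [4, 3]
4: hit
3: hit
6: fault, evict 4, frames [3, 6]
0: fault, evict 3, frames [6, 0]

{0, 6}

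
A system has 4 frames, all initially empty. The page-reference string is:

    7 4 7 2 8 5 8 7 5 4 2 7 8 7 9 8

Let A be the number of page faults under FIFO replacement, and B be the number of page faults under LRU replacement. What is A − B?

Under FIFO: F F . F F F . F . F F . F . F . → 10 faults.
Under LRU: F F . F F F . . . F F . F . F . → 9 faults.
A − B = 10 − 9 = 1.

1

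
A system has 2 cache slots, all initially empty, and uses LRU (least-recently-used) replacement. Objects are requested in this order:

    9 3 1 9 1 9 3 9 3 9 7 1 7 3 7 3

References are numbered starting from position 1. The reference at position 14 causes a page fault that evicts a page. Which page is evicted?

1

pos 1: 9 -> fault, frames {9}
pos 2: 3 -> fault, frames {9,3}
pos 3: 1 -> fault, evict 9, frames {3,1}
pos 4: 9 -> fault, evict 3, frames {1,9}
pos 5: 1 -> hit
pos 6: 9 -> hit
pos 7: 3 -> fault, evict 1, frames {9,3}
pos 8: 9 -> hit
pos 9: 3 -> hit
pos 10: 9 -> hit
pos 11: 7 -> fault, evict 3, frames {9,7}
pos 12: 1 -> fault, evict 9, frames {7,1}
pos 13: 7 -> hit
pos 14: 3 -> fault, evict 1, frames {7,3}
At position 14, page 1 is evicted.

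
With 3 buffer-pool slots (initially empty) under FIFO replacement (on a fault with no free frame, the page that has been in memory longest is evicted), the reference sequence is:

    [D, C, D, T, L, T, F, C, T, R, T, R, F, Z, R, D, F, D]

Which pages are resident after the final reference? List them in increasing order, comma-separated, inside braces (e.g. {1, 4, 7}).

D → miss, frames {D}
C → miss, frames {D,C}
D → hit
T → miss, frames {D,C,T}
L → miss, evict D, frames {C,T,L}
T → hit
F → miss, evict C, frames {T,L,F}
C → miss, evict T, frames {L,F,C}
T → miss, evict L, frames {F,C,T}
R → miss, evict F, frames {C,T,R}
T → hit
R → hit
F → miss, evict C, frames {T,R,F}
Z → miss, evict T, frames {R,F,Z}
R → hit
D → miss, evict R, frames {F,Z,D}
F → hit
D → hit

{D, F, Z}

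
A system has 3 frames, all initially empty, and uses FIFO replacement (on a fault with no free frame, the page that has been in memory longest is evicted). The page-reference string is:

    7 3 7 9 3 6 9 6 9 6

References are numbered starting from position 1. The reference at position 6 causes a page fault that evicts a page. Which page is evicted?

7

pos 1: 7 -> fault, frames [7]
pos 2: 3 -> fault, frames [7, 3]
pos 3: 7 -> hit
pos 4: 9 -> fault, frames [7, 3, 9]
pos 5: 3 -> hit
pos 6: 6 -> fault, evict 7, frames [3, 9, 6]
At position 6, page 7 is evicted.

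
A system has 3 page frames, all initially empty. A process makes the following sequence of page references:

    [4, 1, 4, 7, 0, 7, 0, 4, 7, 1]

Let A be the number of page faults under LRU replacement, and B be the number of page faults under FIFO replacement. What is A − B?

Under LRU: F F . F F . . . . F → 5 faults.
Under FIFO: F F . F F . . F . F → 6 faults.
A − B = 5 − 6 = -1.

-1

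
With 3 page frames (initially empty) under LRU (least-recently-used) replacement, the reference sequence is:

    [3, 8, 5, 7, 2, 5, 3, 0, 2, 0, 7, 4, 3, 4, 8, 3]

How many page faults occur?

12

3: miss, frames {3}
8: miss, frames {3,8}
5: miss, frames {3,8,5}
7: miss, evict 3, frames {8,5,7}
2: miss, evict 8, frames {5,7,2}
5: hit
3: miss, evict 7, frames {2,5,3}
0: miss, evict 2, frames {5,3,0}
2: miss, evict 5, frames {3,0,2}
0: hit
7: miss, evict 3, frames {2,0,7}
4: miss, evict 2, frames {0,7,4}
3: miss, evict 0, frames {7,4,3}
4: hit
8: miss, evict 7, frames {3,4,8}
3: hit
Page faults: 12.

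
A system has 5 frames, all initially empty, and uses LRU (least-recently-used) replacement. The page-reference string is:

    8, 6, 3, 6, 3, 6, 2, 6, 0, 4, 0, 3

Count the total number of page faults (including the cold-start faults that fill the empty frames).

8 -> miss, frames [8]
6 -> miss, frames [8, 6]
3 -> miss, frames [8, 6, 3]
6 -> hit
3 -> hit
6 -> hit
2 -> miss, frames [8, 3, 6, 2]
6 -> hit
0 -> miss, frames [8, 3, 2, 6, 0]
4 -> miss, evict 8, frames [3, 2, 6, 0, 4]
0 -> hit
3 -> hit
Page faults: 6.

6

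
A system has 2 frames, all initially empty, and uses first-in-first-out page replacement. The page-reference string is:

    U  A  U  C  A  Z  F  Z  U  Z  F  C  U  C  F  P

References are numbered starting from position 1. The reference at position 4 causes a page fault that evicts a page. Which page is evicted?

U

pos 1: U → miss, frames (U)
pos 2: A → miss, frames (U A)
pos 3: U → hit
pos 4: C → miss, evict U, frames (A C)
At position 4, page U is evicted.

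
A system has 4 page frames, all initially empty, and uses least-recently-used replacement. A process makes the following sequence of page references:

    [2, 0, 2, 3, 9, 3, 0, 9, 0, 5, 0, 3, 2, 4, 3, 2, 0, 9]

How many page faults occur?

8

2 -> miss, frames [2]
0 -> miss, frames [2, 0]
2 -> hit
3 -> miss, frames [0, 2, 3]
9 -> miss, frames [0, 2, 3, 9]
3 -> hit
0 -> hit
9 -> hit
0 -> hit
5 -> miss, evict 2, frames [3, 9, 0, 5]
0 -> hit
3 -> hit
2 -> miss, evict 9, frames [5, 0, 3, 2]
4 -> miss, evict 5, frames [0, 3, 2, 4]
3 -> hit
2 -> hit
0 -> hit
9 -> miss, evict 4, frames [3, 2, 0, 9]
Page faults: 8.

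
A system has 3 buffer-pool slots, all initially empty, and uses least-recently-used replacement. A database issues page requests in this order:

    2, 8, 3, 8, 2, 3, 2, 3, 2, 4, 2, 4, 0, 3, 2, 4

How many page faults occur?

2 → miss, frames [2]
8 → miss, frames [2, 8]
3 → miss, frames [2, 8, 3]
8 → hit
2 → hit
3 → hit
2 → hit
3 → hit
2 → hit
4 → miss, evict 8, frames [3, 2, 4]
2 → hit
4 → hit
0 → miss, evict 3, frames [2, 4, 0]
3 → miss, evict 2, frames [4, 0, 3]
2 → miss, evict 4, frames [0, 3, 2]
4 → miss, evict 0, frames [3, 2, 4]
Page faults: 8.

8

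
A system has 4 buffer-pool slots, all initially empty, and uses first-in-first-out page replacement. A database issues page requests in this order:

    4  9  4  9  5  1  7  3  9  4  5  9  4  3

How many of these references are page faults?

9

4 → fault, frames (4)
9 → fault, frames (4 9)
4 → hit
9 → hit
5 → fault, frames (4 9 5)
1 → fault, frames (4 9 5 1)
7 → fault, evict 4, frames (9 5 1 7)
3 → fault, evict 9, frames (5 1 7 3)
9 → fault, evict 5, frames (1 7 3 9)
4 → fault, evict 1, frames (7 3 9 4)
5 → fault, evict 7, frames (3 9 4 5)
9 → hit
4 → hit
3 → hit
Page faults: 9.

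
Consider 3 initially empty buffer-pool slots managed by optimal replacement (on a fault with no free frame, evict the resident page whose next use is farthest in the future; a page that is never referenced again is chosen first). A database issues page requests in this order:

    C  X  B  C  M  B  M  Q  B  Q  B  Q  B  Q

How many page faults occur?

C → miss, frames (C)
X → miss, frames (C X)
B → miss, frames (C X B)
C → hit
M → miss, evict X, frames (C B M)
B → hit
M → hit
Q → miss, evict M, frames (C B Q)
B → hit
Q → hit
B → hit
Q → hit
B → hit
Q → hit
Page faults: 5.

5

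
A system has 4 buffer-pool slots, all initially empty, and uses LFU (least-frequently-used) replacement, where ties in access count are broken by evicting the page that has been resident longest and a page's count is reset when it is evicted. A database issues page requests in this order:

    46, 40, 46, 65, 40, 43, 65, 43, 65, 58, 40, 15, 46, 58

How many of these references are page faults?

8

46 -> miss, frames {46}
40 -> miss, frames {46,40}
46 -> hit
65 -> miss, frames {46,40,65}
40 -> hit
43 -> miss, frames {46,40,65,43}
65 -> hit
43 -> hit
65 -> hit
58 -> miss, evict 46, frames {40,65,43,58}
40 -> hit
15 -> miss, evict 58, frames {40,65,43,15}
46 -> miss, evict 15, frames {40,65,43,46}
58 -> miss, evict 46, frames {40,65,43,58}
Page faults: 8.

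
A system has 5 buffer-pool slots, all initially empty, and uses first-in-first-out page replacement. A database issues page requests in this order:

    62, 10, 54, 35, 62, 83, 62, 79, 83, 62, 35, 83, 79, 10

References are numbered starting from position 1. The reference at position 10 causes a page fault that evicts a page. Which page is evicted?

pos 1: 62 -> miss, frames {62}
pos 2: 10 -> miss, frames {62,10}
pos 3: 54 -> miss, frames {62,10,54}
pos 4: 35 -> miss, frames {62,10,54,35}
pos 5: 62 -> hit
pos 6: 83 -> miss, frames {62,10,54,35,83}
pos 7: 62 -> hit
pos 8: 79 -> miss, evict 62, frames {10,54,35,83,79}
pos 9: 83 -> hit
pos 10: 62 -> miss, evict 10, frames {54,35,83,79,62}
At position 10, page 10 is evicted.

10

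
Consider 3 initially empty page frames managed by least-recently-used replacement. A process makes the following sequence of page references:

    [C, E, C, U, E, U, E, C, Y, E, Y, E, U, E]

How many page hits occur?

C: fault, frames [C]
E: fault, frames [C, E]
C: hit
U: fault, frames [E, C, U]
E: hit
U: hit
E: hit
C: hit
Y: fault, evict U, frames [E, C, Y]
E: hit
Y: hit
E: hit
U: fault, evict C, frames [Y, E, U]
E: hit
Hits: 9.

9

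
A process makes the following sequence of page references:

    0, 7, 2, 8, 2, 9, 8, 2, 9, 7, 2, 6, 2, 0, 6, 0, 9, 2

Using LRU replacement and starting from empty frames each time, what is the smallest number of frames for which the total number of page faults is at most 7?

5

f=1: 18 faults
f=2: 15 faults
f=3: 10 faults
f=4: 8 faults
f=5: 7 faults
f=6: 6 faults
Smallest f with faults ≤ 7 is 5.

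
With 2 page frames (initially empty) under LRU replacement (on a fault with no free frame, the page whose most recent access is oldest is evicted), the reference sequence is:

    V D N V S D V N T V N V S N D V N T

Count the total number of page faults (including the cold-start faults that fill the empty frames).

17

V: fault, frames [V]
D: fault, frames [V, D]
N: fault, evict V, frames [D, N]
V: fault, evict D, frames [N, V]
S: fault, evict N, frames [V, S]
D: fault, evict V, frames [S, D]
V: fault, evict S, frames [D, V]
N: fault, evict D, frames [V, N]
T: fault, evict V, frames [N, T]
V: fault, evict N, frames [T, V]
N: fault, evict T, frames [V, N]
V: hit
S: fault, evict N, frames [V, S]
N: fault, evict V, frames [S, N]
D: fault, evict S, frames [N, D]
V: fault, evict N, frames [D, V]
N: fault, evict D, frames [V, N]
T: fault, evict V, frames [N, T]
Page faults: 17.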